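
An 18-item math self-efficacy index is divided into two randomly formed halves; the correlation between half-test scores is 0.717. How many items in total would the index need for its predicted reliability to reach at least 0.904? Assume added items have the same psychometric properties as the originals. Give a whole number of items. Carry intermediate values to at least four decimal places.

34

r_full = 2(0.717)/(1 + 0.717) = 0.8352
n = r_tgt(1 − r_full) / [r_full(1 − r_tgt)] = 0.904 × 0.1648 / (0.8352 × 0.096) ≈ 1.8581
Required items = 1.8581 × 18 = 33.45, so 34 items.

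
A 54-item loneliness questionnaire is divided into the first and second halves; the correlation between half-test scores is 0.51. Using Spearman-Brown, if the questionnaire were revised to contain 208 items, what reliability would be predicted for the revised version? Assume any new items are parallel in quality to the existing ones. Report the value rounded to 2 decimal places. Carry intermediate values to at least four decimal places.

Full-test reliability from the split-half r: r_full = 2(0.51)/(1 + 0.51) = 0.6755
Then adjust to 208 items: n = 208/54 = 3.8519
r_new = n·r_full / (1 + (n − 1)·r_full) = 2.6020 / 2.9265 ≈ 0.8891

0.89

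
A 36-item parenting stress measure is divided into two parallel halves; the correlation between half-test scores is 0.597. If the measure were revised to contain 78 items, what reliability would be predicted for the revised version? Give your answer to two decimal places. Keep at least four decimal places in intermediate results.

Spearman-Brown correction (n = 2): r_full = 2·0.597/(1 + 0.597) = 0.7477
Length factor from 36 to 78 items: n = 78/36 = 2.1667
r_new = n·r_full / (1 + (n − 1)·r_full) = 1.6200 / 1.8723 ≈ 0.8652

0.87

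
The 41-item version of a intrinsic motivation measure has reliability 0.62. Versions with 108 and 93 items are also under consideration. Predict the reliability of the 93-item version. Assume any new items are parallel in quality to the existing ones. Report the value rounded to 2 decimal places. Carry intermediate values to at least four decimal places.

Only the ratio of lengths matters: n = 93/41 = 2.2683
r_{93} = n·r / (1 + (n − 1)·r) = 1.4063 / 1.7863 ≈ 0.7873

0.79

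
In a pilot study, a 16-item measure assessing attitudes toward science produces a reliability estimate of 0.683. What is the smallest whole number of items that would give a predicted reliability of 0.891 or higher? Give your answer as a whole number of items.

Rearranging the Spearman-Brown formula for n,
n = r*(1 − r) / [ r (1 − r*) ]
n = 0.891(1 − 0.683) / [0.683(1 − 0.891)]
  = 0.282447 / 0.074447 = 3.7939
So the test needs 3.7939 × 16 ≈ 60.70 items; rounding up, 61.

61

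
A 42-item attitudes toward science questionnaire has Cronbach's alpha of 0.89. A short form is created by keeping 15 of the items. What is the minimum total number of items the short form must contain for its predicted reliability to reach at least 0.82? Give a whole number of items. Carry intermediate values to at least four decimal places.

First, r for the 15-item form: n = 15/42 = 0.3571, so r_15 = 0.3571·0.89/(1 + (0.3571 − 1)·0.89) = 0.7429
Length factor from the short form to reach 0.82: n' = 0.82(1 − 0.7429) / [0.7429(1 − 0.82)] ≈ 1.5766
Items = 1.5766 × 15 ≈ 23.65 → 24

24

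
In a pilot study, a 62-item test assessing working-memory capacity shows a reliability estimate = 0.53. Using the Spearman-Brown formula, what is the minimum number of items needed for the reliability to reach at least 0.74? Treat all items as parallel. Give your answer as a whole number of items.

Spearman-Brown solved for the length factor n:
n = r_target (1 − r_old) / [ r_old (1 − r_target) ]
n = [0.74 × 0.47] / [0.53 × 0.26]
n = 0.3478 / 0.1378 ≈ 2.5239
2.5239 × 62 = 156.48 → 157 items

157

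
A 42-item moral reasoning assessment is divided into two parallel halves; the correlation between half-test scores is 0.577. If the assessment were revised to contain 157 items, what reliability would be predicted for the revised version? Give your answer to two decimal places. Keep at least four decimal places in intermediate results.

0.91

First correct the split-half correlation to full-test reliability: r_full = 2 × 0.577 / (1 + 0.577) ≈ 0.7318
Length factor from 42 to 157 items: n = 157/42 = 3.7381
r_new = n·r_full / (1 + (n − 1)·r_full) = 2.7355 / 3.0037 ≈ 0.9107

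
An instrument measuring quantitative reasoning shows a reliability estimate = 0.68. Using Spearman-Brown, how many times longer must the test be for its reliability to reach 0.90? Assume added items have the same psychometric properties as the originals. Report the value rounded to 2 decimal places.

n = 0.90(1 − 0.68) / [0.68(1 − 0.90)]
  = 0.2880 / 0.0680 = 4.2353

4.24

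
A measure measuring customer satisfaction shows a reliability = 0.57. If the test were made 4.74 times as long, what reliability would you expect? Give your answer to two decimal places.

r_new = 4.74·0.57 / [1 + (4.74 − 1)·0.57]
     = 2.7018 / 3.1318 = 0.8627

0.86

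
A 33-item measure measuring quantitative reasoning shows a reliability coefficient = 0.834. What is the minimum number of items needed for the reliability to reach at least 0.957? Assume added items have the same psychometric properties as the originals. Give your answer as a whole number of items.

Spearman-Brown solved for the length factor n:
n = r*(1 − r) / [ r (1 − r*) ]
n = [0.957 × 0.166] / [0.834 × 0.043]
  = 0.158862 / 0.035862 = 4.4298
4.4298 × 33 = 146.18 → 147 items

147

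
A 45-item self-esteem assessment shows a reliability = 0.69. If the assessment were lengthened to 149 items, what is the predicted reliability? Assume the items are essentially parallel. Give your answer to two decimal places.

n = 149/45 = 3.3111
r_new = (3.3111 × 0.69) / (1 + (3.3111 − 1) × 0.69)
r_new = 2.2847 / 2.5947 ≈ 0.8805

0.88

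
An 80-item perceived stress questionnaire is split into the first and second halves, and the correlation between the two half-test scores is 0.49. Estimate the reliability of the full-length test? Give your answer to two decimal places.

0.66

Apply the Spearman-Brown correction with n = 2:
r_full = 2r_hh / (1 + r_hh) = 2 × 0.49 / (1 + 0.49)
r_full = 0.9800 / 1.4900 ≈ 0.6577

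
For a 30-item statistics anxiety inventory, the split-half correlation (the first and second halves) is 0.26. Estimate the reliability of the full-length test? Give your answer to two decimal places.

The full test is twice the length of either half (n = 2).
r_full = 2r_hh / (1 + r_hh) = 2 × 0.26 / (1 + 0.26)
r_full = 0.5200 / 1.2600 ≈ 0.4127

0.41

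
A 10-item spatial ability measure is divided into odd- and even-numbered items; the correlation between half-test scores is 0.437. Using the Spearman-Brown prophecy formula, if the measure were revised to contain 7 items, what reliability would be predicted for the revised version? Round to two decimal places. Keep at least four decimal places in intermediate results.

Spearman-Brown correction (n = 2): r_full = 2·0.437/(1 + 0.437) = 0.6082
Then adjust to 7 items: n = 7/10 = 0.7000
r_new = n·r_full / (1 + (n − 1)·r_full) = 0.4257 / 0.8175 ≈ 0.5207

0.52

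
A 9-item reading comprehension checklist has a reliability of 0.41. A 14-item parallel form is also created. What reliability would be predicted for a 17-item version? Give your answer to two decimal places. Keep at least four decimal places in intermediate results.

Only the ratio of lengths matters: n = 17/9 = 1.8889
r_{17} = n·r / (1 + (n − 1)·r) = 0.7744 / 1.3644 ≈ 0.5676

0.57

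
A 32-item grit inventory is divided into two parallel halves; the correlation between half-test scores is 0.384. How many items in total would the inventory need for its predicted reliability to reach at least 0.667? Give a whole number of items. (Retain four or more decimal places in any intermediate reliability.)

52

Corrected full-test reliability: r_full = 2 × 0.384 / (1 + 0.384) ≈ 0.5549
Solve Spearman-Brown for n: n = 0.667(1 − 0.5549) / [0.5549(1 − 0.667)] = 1.6067
Required items = 1.6067 × 32 = 51.41, so 52 items.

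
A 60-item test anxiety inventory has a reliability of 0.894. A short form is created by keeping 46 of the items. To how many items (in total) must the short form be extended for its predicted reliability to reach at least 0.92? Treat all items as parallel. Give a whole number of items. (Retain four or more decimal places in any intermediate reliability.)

82

First, r for the 46-item form: n = 46/60 = 0.7667, so r_46 = 0.7667·0.894/(1 + (0.7667 − 1)·0.894) = 0.8661
Then solve for n' with r_old = 0.8661, r_target = 0.92: n' = 0.92(1 − 0.8661)/[0.8661(1 − 0.92)] = 1.7779
Total items = 1.7779 × 46 = 81.78, rounded up to 82.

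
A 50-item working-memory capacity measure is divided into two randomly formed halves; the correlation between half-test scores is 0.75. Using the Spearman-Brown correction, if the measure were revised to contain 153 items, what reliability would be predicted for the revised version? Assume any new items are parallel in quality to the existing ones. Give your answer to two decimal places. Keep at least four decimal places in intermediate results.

0.95

Spearman-Brown correction (n = 2): r_full = 2·0.75/(1 + 0.75) = 0.8571
Then adjust to 153 items: n = 153/50 = 3.0600
r_new = n·r_full / (1 + (n − 1)·r_full) = 2.6227 / 2.7656 ≈ 0.9483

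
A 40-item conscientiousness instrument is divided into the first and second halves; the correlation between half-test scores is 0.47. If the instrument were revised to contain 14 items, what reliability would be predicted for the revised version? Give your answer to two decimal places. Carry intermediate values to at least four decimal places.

First correct the split-half correlation to full-test reliability: r_full = 2 × 0.47 / (1 + 0.47) ≈ 0.6395
Then adjust to 14 items: n = 14/40 = 0.3500
r_new = n·r_full / (1 + (n − 1)·r_full) = 0.2238 / 0.5843 ≈ 0.3830

0.38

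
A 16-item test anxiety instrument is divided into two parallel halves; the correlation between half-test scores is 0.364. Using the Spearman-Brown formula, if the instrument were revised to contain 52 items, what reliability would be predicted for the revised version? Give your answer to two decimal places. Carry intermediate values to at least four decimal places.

Full-test reliability from the split-half r: r_full = 2(0.364)/(1 + 0.364) = 0.5337
Length factor from 16 to 52 items: n = 52/16 = 3.2500
r_new = n·r_full / (1 + (n − 1)·r_full) = 1.7345 / 2.2008 ≈ 0.7881

0.79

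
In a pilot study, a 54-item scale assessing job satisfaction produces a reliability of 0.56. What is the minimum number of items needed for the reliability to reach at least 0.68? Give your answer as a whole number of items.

Invert Spearman-Brown to solve for n:
n = r*(1 − r) / [ r (1 − r*) ]
n = 0.68 × (1 − 0.56) / [ 0.56 × (1 − 0.68) ]
n = 0.2992 / 0.1792 ≈ 1.6696
So the test needs 1.6696 × 54 ≈ 90.16 items; rounding up, 91.

91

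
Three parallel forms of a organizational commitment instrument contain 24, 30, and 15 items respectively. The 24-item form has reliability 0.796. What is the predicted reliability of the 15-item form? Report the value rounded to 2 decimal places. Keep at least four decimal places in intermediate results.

0.71

Only the ratio of lengths matters: n = 15/24 = 0.6250
r_{15} = n·r / (1 + (n − 1)·r) = 0.4975 / 0.7015 ≈ 0.7092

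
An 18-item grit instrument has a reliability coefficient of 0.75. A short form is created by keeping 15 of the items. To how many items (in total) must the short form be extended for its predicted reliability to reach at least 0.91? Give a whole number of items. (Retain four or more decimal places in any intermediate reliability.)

61

First, r for the 15-item form: n = 15/18 = 0.8333, so r_15 = 0.8333·0.75/(1 + (0.8333 − 1)·0.75) = 0.7143
Then solve for n' with r_old = 0.7143, r_target = 0.91: n' = 0.91(1 − 0.7143)/[0.7143(1 − 0.91)] = 4.0442
Total items = 4.0442 × 15 = 60.66, rounded up to 61.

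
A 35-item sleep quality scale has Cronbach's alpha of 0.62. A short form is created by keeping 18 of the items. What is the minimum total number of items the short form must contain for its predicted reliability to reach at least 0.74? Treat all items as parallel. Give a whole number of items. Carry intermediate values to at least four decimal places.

62

First, r for the 18-item form: n = 18/35 = 0.5143, so r_18 = 0.5143·0.62/(1 + (0.5143 − 1)·0.62) = 0.4563
Length factor from the short form to reach 0.74: n' = 0.74(1 − 0.4563) / [0.4563(1 − 0.74)] ≈ 3.3913
Total items = 3.3913 × 18 = 61.04, rounded up to 62.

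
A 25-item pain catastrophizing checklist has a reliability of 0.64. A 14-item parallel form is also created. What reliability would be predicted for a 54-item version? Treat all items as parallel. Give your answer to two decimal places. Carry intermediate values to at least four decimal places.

0.79

The 14-item form is not needed; work directly from the 25-item form with n = 54/25 = 2.1600.
r_{54} = n·r / (1 + (n − 1)·r) = 1.3824 / 1.7424 ≈ 0.7934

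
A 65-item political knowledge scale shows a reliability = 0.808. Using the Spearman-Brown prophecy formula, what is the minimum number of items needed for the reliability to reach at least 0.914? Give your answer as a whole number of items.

165

Spearman-Brown solved for the length factor n:
n = r_target (1 − r_old) / [ r_old (1 − r_target) ]
n = 0.914 × (1 − 0.808) / [ 0.808 × (1 − 0.914) ]
  = 0.175488 / 0.069488 = 2.5254
2.5254 × 65 = 164.15 → 165 items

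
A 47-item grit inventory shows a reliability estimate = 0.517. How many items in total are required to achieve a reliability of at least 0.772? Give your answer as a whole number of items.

Spearman-Brown solved for the length factor n:
n = r_target (1 − r_old) / [ r_old (1 − r_target) ]
n = 0.772 × (1 − 0.517) / [ 0.517 × (1 − 0.772) ]
n = 0.372876 / 0.117876 ≈ 3.1633
So the test needs 3.1633 × 47 ≈ 148.68 items; rounding up, 149.

149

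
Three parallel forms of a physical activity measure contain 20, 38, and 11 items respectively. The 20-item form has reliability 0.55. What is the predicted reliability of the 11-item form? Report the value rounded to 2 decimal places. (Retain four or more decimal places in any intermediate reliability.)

Only the ratio of lengths matters: n = 11/20 = 0.5500
r_{11} = n·r / (1 + (n − 1)·r) = 0.3025 / 0.7525 ≈ 0.4020

0.40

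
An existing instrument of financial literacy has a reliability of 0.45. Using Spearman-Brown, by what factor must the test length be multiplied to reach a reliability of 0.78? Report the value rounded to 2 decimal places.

n = 0.78 × (1 − 0.45) / [ 0.45 × (1 − 0.78) ]
  = 0.4290 / 0.0990 = 4.3333

4.33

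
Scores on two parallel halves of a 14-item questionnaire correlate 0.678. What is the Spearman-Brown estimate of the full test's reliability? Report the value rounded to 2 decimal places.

r_full = 2r_hh / (1 + r_hh) = 2 × 0.678 / (1 + 0.678)
r_full = 1.3560 / 1.6780 ≈ 0.8081

0.81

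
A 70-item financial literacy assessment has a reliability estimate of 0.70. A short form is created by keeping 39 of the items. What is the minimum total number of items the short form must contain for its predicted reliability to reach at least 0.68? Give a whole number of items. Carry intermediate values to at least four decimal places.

64

First, r for the 39-item form: n = 39/70 = 0.5571, so r_39 = 0.5571·0.70/(1 + (0.5571 − 1)·0.70) = 0.5652
Length factor from the short form to reach 0.68: n' = 0.68(1 − 0.5652) / [0.5652(1 − 0.68)] ≈ 1.6347
Items = 1.6347 × 39 ≈ 63.75 → 64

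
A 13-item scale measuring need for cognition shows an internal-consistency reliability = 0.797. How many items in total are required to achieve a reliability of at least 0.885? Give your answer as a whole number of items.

26

Invert Spearman-Brown to solve for n:
n = r*(1 − r) / [ r (1 − r*) ]
n = [0.885 × 0.203] / [0.797 × 0.115]
  = 0.179655 / 0.091655 = 1.9601
Items needed = n × 13 = 1.9601 × 13 ≈ 25.48 → round up to 26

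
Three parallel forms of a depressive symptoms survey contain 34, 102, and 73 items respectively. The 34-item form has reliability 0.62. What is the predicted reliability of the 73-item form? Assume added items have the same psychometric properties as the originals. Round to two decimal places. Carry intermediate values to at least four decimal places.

0.78

Only the ratio of lengths matters: n = 73/34 = 2.1471
r_{73} = n·r / (1 + (n − 1)·r) = 1.3312 / 1.7112 ≈ 0.7779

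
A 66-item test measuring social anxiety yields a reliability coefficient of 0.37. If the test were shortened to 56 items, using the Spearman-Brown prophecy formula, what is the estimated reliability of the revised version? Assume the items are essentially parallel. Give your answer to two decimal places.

n = 56/66 = 0.8485
r_new = 0.8485·0.37 / [1 + (0.8485 − 1)·0.37]
r_new = 0.3139 / 0.9439 ≈ 0.3326

0.33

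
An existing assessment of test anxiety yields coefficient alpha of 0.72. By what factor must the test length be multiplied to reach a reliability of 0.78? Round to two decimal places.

Invert Spearman-Brown to solve for n:
n = r_target (1 − r_old) / [ r_old (1 − r_target) ]
n = [0.78 × 0.28] / [0.72 × 0.22]
  = 0.2184 / 0.1584 = 1.3788

1.38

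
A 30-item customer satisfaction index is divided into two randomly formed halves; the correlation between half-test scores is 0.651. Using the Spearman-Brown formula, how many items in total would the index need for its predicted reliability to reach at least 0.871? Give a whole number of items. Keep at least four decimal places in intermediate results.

55

r_full = 2(0.651)/(1 + 0.651) = 0.7886
Solve Spearman-Brown for n: n = 0.871(1 − 0.7886) / [0.7886(1 − 0.871)] = 1.8100
Required items = 1.8100 × 30 = 54.30, so 55 items.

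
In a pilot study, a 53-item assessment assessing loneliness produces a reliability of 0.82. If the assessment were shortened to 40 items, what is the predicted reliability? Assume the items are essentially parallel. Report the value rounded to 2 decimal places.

0.77

Length ratio n = 40/53 = 0.7547
Spearman-Brown: r_new = n·r / (1 + (n − 1)·r)
r_new = (0.7547 × 0.82) / (1 + (0.7547 − 1) × 0.82)
r_new = 0.6189 / 0.7989 ≈ 0.7747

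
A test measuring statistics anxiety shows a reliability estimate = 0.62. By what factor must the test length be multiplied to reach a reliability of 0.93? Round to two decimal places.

8.14

Rearranging the Spearman-Brown formula for n,
n = r*(1 − r) / [ r (1 − r*) ]
n = 0.93(1 − 0.62) / [0.62(1 − 0.93)]
n = 0.3534 / 0.0434 ≈ 8.1429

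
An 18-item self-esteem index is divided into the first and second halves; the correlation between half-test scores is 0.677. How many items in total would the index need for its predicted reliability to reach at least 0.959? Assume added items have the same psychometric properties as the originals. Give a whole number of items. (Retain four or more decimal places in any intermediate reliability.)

r_full = 2(0.677)/(1 + 0.677) = 0.8074
n = r_tgt(1 − r_full) / [r_full(1 − r_tgt)] = 0.959 × 0.1926 / (0.8074 × 0.041) ≈ 5.5796
Required items = 5.5796 × 18 = 100.43, so 101 items.

101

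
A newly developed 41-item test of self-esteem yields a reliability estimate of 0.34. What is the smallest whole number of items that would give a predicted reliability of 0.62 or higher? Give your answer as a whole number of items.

n = 0.62(1 − 0.34) / [0.34(1 − 0.62)]
  = 0.4092 / 0.1292 = 3.1672
3.1672 × 41 = 129.86 → 130 items

130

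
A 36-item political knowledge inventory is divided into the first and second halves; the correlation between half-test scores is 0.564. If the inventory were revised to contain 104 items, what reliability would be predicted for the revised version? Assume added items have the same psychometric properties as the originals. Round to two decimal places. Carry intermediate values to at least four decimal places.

First correct the split-half correlation to full-test reliability: r_full = 2 × 0.564 / (1 + 0.564) ≈ 0.7212
Then adjust to 104 items: n = 104/36 = 2.8889
r_new = n·r_full / (1 + (n − 1)·r_full) = 2.0835 / 2.3623 ≈ 0.8820

0.88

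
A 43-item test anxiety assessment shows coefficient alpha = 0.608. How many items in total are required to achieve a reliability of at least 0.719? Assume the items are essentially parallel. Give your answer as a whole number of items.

71

Spearman-Brown solved for the length factor n:
n = r_target (1 − r_old) / [ r_old (1 − r_target) ]
n = 0.719 × (1 − 0.608) / [ 0.608 × (1 − 0.719) ]
  = 0.281848 / 0.170848 = 1.6497
1.6497 × 43 = 70.94 → 71 items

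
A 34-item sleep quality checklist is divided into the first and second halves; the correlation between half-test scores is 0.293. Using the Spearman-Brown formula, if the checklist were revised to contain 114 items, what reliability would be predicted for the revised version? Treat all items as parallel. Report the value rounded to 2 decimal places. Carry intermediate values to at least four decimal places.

0.74

First correct the split-half correlation to full-test reliability: r_full = 2 × 0.293 / (1 + 0.293) ≈ 0.4532
Then adjust to 114 items: n = 114/34 = 3.3529
r_new = n·r_full / (1 + (n − 1)·r_full) = 1.5195 / 2.0663 ≈ 0.7354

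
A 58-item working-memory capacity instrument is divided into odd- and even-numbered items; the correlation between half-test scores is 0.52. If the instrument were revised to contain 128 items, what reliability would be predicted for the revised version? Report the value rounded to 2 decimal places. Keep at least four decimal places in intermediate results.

First correct the split-half correlation to full-test reliability: r_full = 2 × 0.52 / (1 + 0.52) ≈ 0.6842
Then adjust to 128 items: n = 128/58 = 2.2069
r_new = n·r_full / (1 + (n − 1)·r_full) = 1.5100 / 1.8258 ≈ 0.8270

0.83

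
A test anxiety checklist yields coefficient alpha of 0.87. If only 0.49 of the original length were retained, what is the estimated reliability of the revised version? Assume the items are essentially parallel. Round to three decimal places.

0.766

r_new = 0.49·0.87 / [1 + (0.49 − 1)·0.87]
     = 0.4263 / 0.5563 = 0.7663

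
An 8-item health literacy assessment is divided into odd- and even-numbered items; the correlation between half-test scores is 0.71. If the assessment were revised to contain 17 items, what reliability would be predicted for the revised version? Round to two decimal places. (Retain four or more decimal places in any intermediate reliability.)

0.91

First correct the split-half correlation to full-test reliability: r_full = 2 × 0.71 / (1 + 0.71) ≈ 0.8304
Then adjust to 17 items: n = 17/8 = 2.1250
r_new = n·r_full / (1 + (n − 1)·r_full) = 1.7646 / 1.9342 ≈ 0.9123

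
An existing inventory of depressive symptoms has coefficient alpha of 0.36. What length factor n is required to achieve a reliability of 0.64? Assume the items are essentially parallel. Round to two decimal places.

Rearranging the Spearman-Brown formula for n,
n = r_target (1 − r_old) / [ r_old (1 − r_target) ]
n = 0.64 × (1 − 0.36) / [ 0.36 × (1 − 0.64) ]
  = 0.4096 / 0.1296 = 3.1605

3.16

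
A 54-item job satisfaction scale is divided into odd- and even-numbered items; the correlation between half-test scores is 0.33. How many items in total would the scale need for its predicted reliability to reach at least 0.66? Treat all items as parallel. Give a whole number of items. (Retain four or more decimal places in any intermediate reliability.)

Corrected full-test reliability: r_full = 2 × 0.33 / (1 + 0.33) ≈ 0.4962
Solve Spearman-Brown for n: n = 0.66(1 − 0.4962) / [0.4962(1 − 0.66)] = 1.9709
Required items = 1.9709 × 54 = 106.43, so 107 items.

107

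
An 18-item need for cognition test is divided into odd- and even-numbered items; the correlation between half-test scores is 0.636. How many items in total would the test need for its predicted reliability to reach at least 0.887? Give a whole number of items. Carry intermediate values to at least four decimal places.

41

Corrected full-test reliability: r_full = 2 × 0.636 / (1 + 0.636) ≈ 0.7775
Solve Spearman-Brown for n: n = 0.887(1 − 0.7775) / [0.7775(1 − 0.887)] = 2.2463
Items = 2.2463 × 18 ≈ 40.43 → 41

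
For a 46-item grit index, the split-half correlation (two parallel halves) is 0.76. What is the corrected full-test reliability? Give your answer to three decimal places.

0.864

Apply the Spearman-Brown correction with n = 2:
r_full = 2r_hh / (1 + r_hh) = 2 × 0.76 / (1 + 0.76)
r_full = 1.5200 / 1.7600 ≈ 0.8636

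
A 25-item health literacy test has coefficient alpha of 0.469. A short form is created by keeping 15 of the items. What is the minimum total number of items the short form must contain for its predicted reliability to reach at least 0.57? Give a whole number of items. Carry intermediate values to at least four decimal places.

First, r for the 15-item form: n = 15/25 = 0.6000, so r_15 = 0.6000·0.469/(1 + (0.6000 − 1)·0.469) = 0.3464
Then solve for n' with r_old = 0.3464, r_target = 0.57: n' = 0.57(1 − 0.3464)/[0.3464(1 − 0.57)] = 2.5012
Items = 2.5012 × 15 ≈ 37.52 → 38

38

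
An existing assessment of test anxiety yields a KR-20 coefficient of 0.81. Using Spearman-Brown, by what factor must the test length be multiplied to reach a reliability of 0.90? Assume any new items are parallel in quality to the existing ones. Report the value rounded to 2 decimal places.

2.11

Spearman-Brown solved for the length factor n:
n = r*(1 − r) / [ r (1 − r*) ]
n = 0.90 × (1 − 0.81) / [ 0.81 × (1 − 0.90) ]
n = 0.1710 / 0.0810 ≈ 2.1111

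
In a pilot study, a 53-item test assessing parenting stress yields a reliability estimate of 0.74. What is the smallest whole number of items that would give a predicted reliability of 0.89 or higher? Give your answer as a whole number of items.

151

Invert Spearman-Brown to solve for n:
n = r_target (1 − r_old) / [ r_old (1 − r_target) ]
n = 0.89(1 − 0.74) / [0.74(1 − 0.89)]
  = 0.2314 / 0.0814 = 2.8428
So the test needs 2.8428 × 53 ≈ 150.67 items; rounding up, 151.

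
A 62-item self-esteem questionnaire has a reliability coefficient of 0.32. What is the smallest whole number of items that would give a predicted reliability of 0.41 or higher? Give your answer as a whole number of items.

Rearranging the Spearman-Brown formula for n,
n = r*(1 − r) / [ r (1 − r*) ]
n = 0.41(1 − 0.32) / [0.32(1 − 0.41)]
  = 0.2788 / 0.1888 = 1.4767
So the test needs 1.4767 × 62 ≈ 91.56 items; rounding up, 92.

92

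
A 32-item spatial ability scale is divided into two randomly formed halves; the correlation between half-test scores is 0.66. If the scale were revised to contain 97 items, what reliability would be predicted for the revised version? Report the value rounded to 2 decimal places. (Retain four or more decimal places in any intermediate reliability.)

0.92

Spearman-Brown correction (n = 2): r_full = 2·0.66/(1 + 0.66) = 0.7952
Then adjust to 97 items: n = 97/32 = 3.0312
r_new = n·r_full / (1 + (n − 1)·r_full) = 2.4104 / 2.6152 ≈ 0.9217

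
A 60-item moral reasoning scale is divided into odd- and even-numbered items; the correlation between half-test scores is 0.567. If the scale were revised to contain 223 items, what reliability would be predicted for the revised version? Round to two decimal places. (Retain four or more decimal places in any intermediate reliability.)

First correct the split-half correlation to full-test reliability: r_full = 2 × 0.567 / (1 + 0.567) ≈ 0.7237
Then adjust to 223 items: n = 223/60 = 3.7167
r_new = n·r_full / (1 + (n − 1)·r_full) = 2.6898 / 2.9661 ≈ 0.9068

0.91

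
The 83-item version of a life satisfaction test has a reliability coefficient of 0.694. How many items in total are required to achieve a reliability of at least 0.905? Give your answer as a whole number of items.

Rearranging the Spearman-Brown formula for n,
n = r*(1 − r) / [ r (1 − r*) ]
n = [0.905 × 0.306] / [0.694 × 0.095]
n = 0.276930 / 0.065930 ≈ 4.2004
4.2004 × 83 = 348.63 → 349 items

349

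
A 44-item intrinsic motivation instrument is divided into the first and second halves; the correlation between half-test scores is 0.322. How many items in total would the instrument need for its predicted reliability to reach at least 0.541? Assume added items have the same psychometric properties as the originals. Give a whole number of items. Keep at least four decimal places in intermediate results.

Corrected full-test reliability: r_full = 2 × 0.322 / (1 + 0.322) ≈ 0.4871
n = r_tgt(1 − r_full) / [r_full(1 − r_tgt)] = 0.541 × 0.5129 / (0.4871 × 0.459) ≈ 1.2411
Required items = 1.2411 × 44 = 54.61, so 55 items.

55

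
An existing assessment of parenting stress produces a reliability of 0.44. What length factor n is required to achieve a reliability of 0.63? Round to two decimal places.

2.17

Invert Spearman-Brown to solve for n:
n = r_target (1 − r_old) / [ r_old (1 − r_target) ]
n = 0.63 × (1 − 0.44) / [ 0.44 × (1 − 0.63) ]
n = 0.3528 / 0.1628 ≈ 2.1671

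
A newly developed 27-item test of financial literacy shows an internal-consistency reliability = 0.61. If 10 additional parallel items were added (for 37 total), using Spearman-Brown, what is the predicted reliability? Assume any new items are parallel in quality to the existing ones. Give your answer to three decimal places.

The new length is 37/27 = 1.3704 times the old.
Spearman-Brown: r_new = n·r / (1 + (n − 1)·r)
r_new = (1.3704 × 0.61) / (1 + (1.3704 − 1) × 0.61)
     = 0.8359 / 1.2259 = 0.6819

0.682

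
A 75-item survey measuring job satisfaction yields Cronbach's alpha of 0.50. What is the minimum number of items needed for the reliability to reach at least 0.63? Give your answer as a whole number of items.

128

Invert Spearman-Brown to solve for n:
n = r_target (1 − r_old) / [ r_old (1 − r_target) ]
n = 0.63 × (1 − 0.50) / [ 0.50 × (1 − 0.63) ]
  = 0.3150 / 0.1850 = 1.7027
1.7027 × 75 = 127.70 → 128 items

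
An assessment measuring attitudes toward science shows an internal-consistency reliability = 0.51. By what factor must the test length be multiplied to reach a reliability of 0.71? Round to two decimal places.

n = 0.71 × (1 − 0.51) / [ 0.51 × (1 − 0.71) ]
n = 0.3479 / 0.1479 ≈ 2.3523

2.35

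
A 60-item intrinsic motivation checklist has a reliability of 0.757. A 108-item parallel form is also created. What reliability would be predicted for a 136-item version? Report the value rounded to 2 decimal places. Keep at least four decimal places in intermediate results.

0.88

Only the ratio of lengths matters: n = 136/60 = 2.2667
r_{136} = n·r / (1 + (n − 1)·r) = 1.7159 / 1.9589 ≈ 0.8760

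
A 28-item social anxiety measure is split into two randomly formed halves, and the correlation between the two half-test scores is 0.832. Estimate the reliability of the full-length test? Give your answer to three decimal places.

0.908

r_full = 2(0.832) / (1 + 0.832)
r_full = 1.6640 / 1.8320 ≈ 0.9083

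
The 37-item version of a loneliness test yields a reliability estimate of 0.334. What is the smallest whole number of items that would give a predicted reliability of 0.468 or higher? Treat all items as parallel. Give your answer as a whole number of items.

Rearranging the Spearman-Brown formula for n,
n = r_target (1 − r_old) / [ r_old (1 − r_target) ]
n = [0.468 × 0.666] / [0.334 × 0.532]
n = 0.311688 / 0.177688 ≈ 1.7541
1.7541 × 37 = 64.90 → 65 items

65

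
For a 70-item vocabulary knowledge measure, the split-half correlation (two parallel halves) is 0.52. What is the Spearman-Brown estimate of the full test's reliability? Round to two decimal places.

0.68

r_full = 2r_hh / (1 + r_hh) = 2 × 0.52 / (1 + 0.52)
r_full = 1.0400 / 1.5200 ≈ 0.6842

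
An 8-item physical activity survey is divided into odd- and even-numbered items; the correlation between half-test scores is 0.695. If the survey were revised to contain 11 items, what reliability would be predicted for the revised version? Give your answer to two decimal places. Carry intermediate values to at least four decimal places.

0.86

Full-test reliability from the split-half r: r_full = 2(0.695)/(1 + 0.695) = 0.8201
Length factor from 8 to 11 items: n = 11/8 = 1.3750
r_new = n·r_full / (1 + (n − 1)·r_full) = 1.1276 / 1.3075 ≈ 0.8624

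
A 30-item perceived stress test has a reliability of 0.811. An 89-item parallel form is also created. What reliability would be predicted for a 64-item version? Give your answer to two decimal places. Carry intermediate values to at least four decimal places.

0.90

Only the ratio of lengths matters: n = 64/30 = 2.1333
r_{64} = n·r / (1 + (n − 1)·r) = 1.7301 / 1.9191 ≈ 0.9015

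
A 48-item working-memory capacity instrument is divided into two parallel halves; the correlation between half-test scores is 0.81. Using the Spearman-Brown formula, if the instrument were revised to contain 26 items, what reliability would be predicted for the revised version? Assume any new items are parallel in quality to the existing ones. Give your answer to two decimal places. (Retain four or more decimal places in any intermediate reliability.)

Full-test reliability from the split-half r: r_full = 2(0.81)/(1 + 0.81) = 0.8950
Length factor from 48 to 26 items: n = 26/48 = 0.5417
r_new = n·r_full / (1 + (n − 1)·r_full) = 0.4848 / 0.5898 ≈ 0.8220

0.82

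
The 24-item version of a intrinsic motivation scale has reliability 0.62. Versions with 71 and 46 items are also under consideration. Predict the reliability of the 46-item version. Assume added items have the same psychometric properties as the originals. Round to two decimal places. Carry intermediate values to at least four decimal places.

Only the ratio of lengths matters: n = 46/24 = 1.9167
r_{46} = n·r / (1 + (n − 1)·r) = 1.1884 / 1.5684 ≈ 0.7577

0.76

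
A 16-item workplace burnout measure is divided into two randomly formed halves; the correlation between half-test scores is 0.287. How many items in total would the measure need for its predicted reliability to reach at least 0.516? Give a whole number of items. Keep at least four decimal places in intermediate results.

r_full = 2(0.287)/(1 + 0.287) = 0.4460
n = r_tgt(1 − r_full) / [r_full(1 − r_tgt)] = 0.516 × 0.5540 / (0.4460 × 0.484) ≈ 1.3243
Required items = 1.3243 × 16 = 21.19, so 22 items.

22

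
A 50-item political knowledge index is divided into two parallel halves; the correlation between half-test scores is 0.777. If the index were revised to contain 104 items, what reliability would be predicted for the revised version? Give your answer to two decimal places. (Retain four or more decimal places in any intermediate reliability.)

Full-test reliability from the split-half r: r_full = 2(0.777)/(1 + 0.777) = 0.8745
Length factor from 50 to 104 items: n = 104/50 = 2.0800
r_new = n·r_full / (1 + (n − 1)·r_full) = 1.8190 / 1.9445 ≈ 0.9355

0.94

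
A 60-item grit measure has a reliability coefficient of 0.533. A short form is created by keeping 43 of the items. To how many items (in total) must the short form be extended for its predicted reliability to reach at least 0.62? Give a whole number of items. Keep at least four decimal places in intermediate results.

86

First, r for the 43-item form: n = 43/60 = 0.7167, so r_43 = 0.7167·0.533/(1 + (0.7167 − 1)·0.533) = 0.4499
Then solve for n' with r_old = 0.4499, r_target = 0.62: n' = 0.62(1 − 0.4499)/[0.4499(1 − 0.62)] = 1.9950
Items = 1.9950 × 43 ≈ 85.79 → 86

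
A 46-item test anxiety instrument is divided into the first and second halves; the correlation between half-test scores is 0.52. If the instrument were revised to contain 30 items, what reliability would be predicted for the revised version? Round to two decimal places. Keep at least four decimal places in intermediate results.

Full-test reliability from the split-half r: r_full = 2(0.52)/(1 + 0.52) = 0.6842
Length factor from 46 to 30 items: n = 30/46 = 0.6522
r_new = n·r_full / (1 + (n − 1)·r_full) = 0.4462 / 0.7620 ≈ 0.5856

0.59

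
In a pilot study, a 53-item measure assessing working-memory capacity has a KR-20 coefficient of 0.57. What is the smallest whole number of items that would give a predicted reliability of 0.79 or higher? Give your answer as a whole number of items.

Invert Spearman-Brown to solve for n:
n = r*(1 − r) / [ r (1 − r*) ]
n = 0.79 × (1 − 0.57) / [ 0.57 × (1 − 0.79) ]
  = 0.3397 / 0.1197 = 2.8379
Items needed = n × 53 = 2.8379 × 53 ≈ 150.41 → round up to 151

151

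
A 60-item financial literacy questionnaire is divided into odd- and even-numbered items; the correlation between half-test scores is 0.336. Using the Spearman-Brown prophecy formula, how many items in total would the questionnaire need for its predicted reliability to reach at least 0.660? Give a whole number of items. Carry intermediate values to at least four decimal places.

116

r_full = 2(0.336)/(1 + 0.336) = 0.5030
Solve Spearman-Brown for n: n = 0.660(1 − 0.5030) / [0.5030(1 − 0.660)] = 1.9180
Items = 1.9180 × 60 ≈ 115.08 → 116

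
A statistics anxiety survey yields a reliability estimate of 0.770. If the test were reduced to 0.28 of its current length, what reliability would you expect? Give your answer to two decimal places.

0.48

Spearman-Brown: r_new = n·r / (1 + (n − 1)·r)
r_new = 0.28·0.770 / [1 + (0.28 − 1)·0.770]
r_new = 0.2156 / 0.4456 ≈ 0.4838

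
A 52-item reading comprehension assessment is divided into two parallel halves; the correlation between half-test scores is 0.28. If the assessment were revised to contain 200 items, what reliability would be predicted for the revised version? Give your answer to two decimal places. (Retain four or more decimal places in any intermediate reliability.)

First correct the split-half correlation to full-test reliability: r_full = 2 × 0.28 / (1 + 0.28) ≈ 0.4375
Length factor from 52 to 200 items: n = 200/52 = 3.8462
r_new = n·r_full / (1 + (n − 1)·r_full) = 1.6827 / 2.2452 ≈ 0.7495

0.75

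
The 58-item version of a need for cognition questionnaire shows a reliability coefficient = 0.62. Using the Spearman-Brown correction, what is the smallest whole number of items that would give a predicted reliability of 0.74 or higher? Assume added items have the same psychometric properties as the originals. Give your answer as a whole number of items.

102

Rearranging the Spearman-Brown formula for n,
n = r*(1 − r) / [ r (1 − r*) ]
n = [0.74 × 0.38] / [0.62 × 0.26]
  = 0.2812 / 0.1612 = 1.7444
So the test needs 1.7444 × 58 ≈ 101.18 items; rounding up, 102.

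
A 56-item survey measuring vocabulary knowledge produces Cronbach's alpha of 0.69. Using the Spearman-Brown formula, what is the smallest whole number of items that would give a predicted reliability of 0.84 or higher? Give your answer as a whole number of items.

133

n = 0.84 × (1 − 0.69) / [ 0.69 × (1 − 0.84) ]
  = 0.2604 / 0.1104 = 2.3587
2.3587 × 56 = 132.09 → 133 items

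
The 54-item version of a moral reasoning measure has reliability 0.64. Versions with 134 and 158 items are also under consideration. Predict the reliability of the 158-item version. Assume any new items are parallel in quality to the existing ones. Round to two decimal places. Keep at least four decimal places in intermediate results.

0.84

The 134-item form is not needed; work directly from the 54-item form with n = 158/54 = 2.9259.
r_{158} = n·r / (1 + (n − 1)·r) = 1.8726 / 2.2326 ≈ 0.8388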